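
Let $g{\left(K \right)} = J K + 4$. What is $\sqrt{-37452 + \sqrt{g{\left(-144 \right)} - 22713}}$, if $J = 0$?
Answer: $\sqrt{-37452 + i \sqrt{22709}} \approx 0.3893 + 193.53 i$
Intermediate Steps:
$g{\left(K \right)} = 4$ ($g{\left(K \right)} = 0 K + 4 = 0 + 4 = 4$)
$\sqrt{-37452 + \sqrt{g{\left(-144 \right)} - 22713}} = \sqrt{-37452 + \sqrt{4 - 22713}} = \sqrt{-37452 + \sqrt{-22709}} = \sqrt{-37452 + i \sqrt{22709}}$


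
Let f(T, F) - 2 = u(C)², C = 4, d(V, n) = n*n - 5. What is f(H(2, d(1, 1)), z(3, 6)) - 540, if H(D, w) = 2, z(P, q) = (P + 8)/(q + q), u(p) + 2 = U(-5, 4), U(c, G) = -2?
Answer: -522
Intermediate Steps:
d(V, n) = -5 + n² (d(V, n) = n² - 5 = -5 + n²)
u(p) = -4 (u(p) = -2 - 2 = -4)
z(P, q) = (8 + P)/(2*q) (z(P, q) = (8 + P)/((2*q)) = (8 + P)*(1/(2*q)) = (8 + P)/(2*q))
f(T, F) = 18 (f(T, F) = 2 + (-4)² = 2 + 16 = 18)
f(H(2, d(1, 1)), z(3, 6)) - 540 = 18 - 540 = -522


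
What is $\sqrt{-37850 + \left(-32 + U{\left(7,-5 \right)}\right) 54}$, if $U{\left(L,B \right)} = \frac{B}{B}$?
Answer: $2 i \sqrt{9881} \approx 198.81 i$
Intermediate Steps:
$U{\left(L,B \right)} = 1$
$\sqrt{-37850 + \left(-32 + U{\left(7,-5 \right)}\right) 54} = \sqrt{-37850 + \left(-32 + 1\right) 54} = \sqrt{-37850 - 1674} = \sqrt{-39524} = 2 i \sqrt{9881}$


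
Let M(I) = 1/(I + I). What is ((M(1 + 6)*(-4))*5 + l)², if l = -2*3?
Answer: 2704/49 ≈ 55.184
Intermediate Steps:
M(I) = 1/(2*I)
l = -6
((M(1 + 6)*(-4))*5 + l)² = (((1/(2*(1 + 6)))*(-4))*5 - 6)² = ((((½)/7)*(-4))*5 - 6)² = ((((½)*(⅐))*(-4))*5 - 6)² = (((1/14)*(-4))*5 - 6)² = (-2/7*5 - 6)² = (-10/7 - 6)² = (-52/7)² = 2704/49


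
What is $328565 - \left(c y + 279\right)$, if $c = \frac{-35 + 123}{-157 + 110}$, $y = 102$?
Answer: $\frac{15438418}{47} \approx 3.2848 \cdot 10^{5}$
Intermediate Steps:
$c = - \frac{88}{47}$ ($c = \frac{88}{-47} = 88 \left(- \frac{1}{47}\right) = - \frac{88}{47} \approx -1.8723$)
$328565 - \left(c y + 279\right) = 328565 - \left(\left(- \frac{88}{47}\right) 102 + 279\right) = 328565 - \left(- \frac{8976}{47} + 279\right) = 328565 - \frac{4137}{47} = \frac{15438418}{47}$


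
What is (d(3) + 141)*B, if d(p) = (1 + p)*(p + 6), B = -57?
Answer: -10089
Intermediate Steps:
d(p) = (1 + p)*(6 + p)
(d(3) + 141)*B = ((6 + 3**2 + 7*3) + 141)*(-57) = ((6 + 9 + 21) + 141)*(-57) = (36 + 141)*(-57) = 177*(-57) = -10089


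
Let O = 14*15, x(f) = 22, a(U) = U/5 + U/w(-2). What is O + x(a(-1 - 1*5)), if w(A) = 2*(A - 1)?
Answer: 232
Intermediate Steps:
w(A) = -2 + 2*A (w(A) = 2*(-1 + A) = -2 + 2*A)
a(U) = U/30 (a(U) = U/5 + U/(-2 + 2*(-2)) = U*(1/5) + U/(-2 - 4) = U/5 + U/(-6) = U/5 + U*(-1/6) = U/5 - U/6 = U/30)
O = 210
O + x(a(-1 - 1*5)) = 210 + 22 = 232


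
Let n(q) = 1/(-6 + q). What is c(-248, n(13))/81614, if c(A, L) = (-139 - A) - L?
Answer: 381/285649 ≈ 0.0013338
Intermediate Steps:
c(A, L) = -139 - A - L
c(-248, n(13))/81614 = (-139 - 1*(-248) - 1/(-6 + 13))/81614 = (-139 + 248 - 1/7)*(1/81614) = (-139 + 248 - 1*⅐)*(1/81614) = (-139 + 248 - ⅐)*(1/81614) = (762/7)*(1/81614) = 381/285649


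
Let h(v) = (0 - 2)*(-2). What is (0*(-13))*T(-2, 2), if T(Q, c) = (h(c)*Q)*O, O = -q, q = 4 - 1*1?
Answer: 0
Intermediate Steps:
q = 3 (q = 4 - 1 = 3)
O = -3 (O = -1*3 = -3)
h(v) = 4 (h(v) = -2*(-2) = 4)
T(Q, c) = -12*Q (T(Q, c) = (4*Q)*(-3) = -12*Q)
(0*(-13))*T(-2, 2) = (0*(-13))*(-12*(-2)) = 0*24 = 0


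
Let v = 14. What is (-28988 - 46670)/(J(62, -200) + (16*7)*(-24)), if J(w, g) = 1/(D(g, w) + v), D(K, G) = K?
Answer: 14072388/499969 ≈ 28.147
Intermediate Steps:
J(w, g) = 1/(14 + g) (J(w, g) = 1/(g + 14) = 1/(14 + g))
(-28988 - 46670)/(J(62, -200) + (16*7)*(-24)) = (-28988 - 46670)/(1/(14 - 200) + (16*7)*(-24)) = -75658/(1/(-186) + 112*(-24)) = -75658/(-1/186 - 2688) = -75658/(-499969/186) = -75658*(-186/499969) = 14072388/499969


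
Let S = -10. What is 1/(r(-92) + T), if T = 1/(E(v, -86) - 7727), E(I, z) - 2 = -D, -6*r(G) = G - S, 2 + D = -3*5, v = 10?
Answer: 23124/316025 ≈ 0.073171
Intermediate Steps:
D = -17 (D = -2 - 3*5 = -2 - 15 = -17)
r(G) = -5/3 - G/6 (r(G) = -(G - 1*(-10))/6 = -(G + 10)/6 = -(10 + G)/6 = -5/3 - G/6)
E(I, z) = 19 (E(I, z) = 2 - 1*(-17) = 2 + 17 = 19)
T = -1/7708 (T = 1/(19 - 7727) = 1/(-7708) = -1/7708 ≈ -0.00012974)
1/(r(-92) + T) = 1/((-5/3 - 1/6*(-92)) - 1/7708) = 1/((-5/3 + 46/3) - 1/7708) = 1/(41/3 - 1/7708) = 1/(316025/23124) = 23124/316025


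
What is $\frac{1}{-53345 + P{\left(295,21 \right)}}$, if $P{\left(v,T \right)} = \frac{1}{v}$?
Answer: $- \frac{295}{15736774} \approx -1.8746 \cdot 10^{-5}$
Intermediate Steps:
$\frac{1}{-53345 + P{\left(295,21 \right)}} = \frac{1}{-53345 + \frac{1}{295}} = \frac{1}{- \frac{15736774}{295}} = - \frac{295}{15736774}$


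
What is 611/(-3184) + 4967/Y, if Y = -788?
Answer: -4074099/627248 ≈ -6.4952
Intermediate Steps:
611/(-3184) + 4967/Y = 611/(-3184) + 4967/(-788) = 611*(-1/3184) + 4967*(-1/788) = -611/3184 - 4967/788 = -4074099/627248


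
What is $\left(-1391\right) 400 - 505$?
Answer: $-556905$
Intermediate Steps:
$\left(-1391\right) 400 - 505 = -556400 - 505 = -556905$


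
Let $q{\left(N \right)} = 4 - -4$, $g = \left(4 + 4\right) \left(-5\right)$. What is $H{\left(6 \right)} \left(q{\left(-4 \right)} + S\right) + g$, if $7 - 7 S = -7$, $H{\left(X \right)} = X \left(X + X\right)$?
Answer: $680$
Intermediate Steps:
$g = -40$ ($g = 8 \left(-5\right) = -40$)
$H{\left(X \right)} = 2 X^{2}$ ($H{\left(X \right)} = X 2 X = 2 X^{2}$)
$q{\left(N \right)} = 8$ ($q{\left(N \right)} = 4 + 4 = 8$)
$S = 2$ ($S = 1 - -1 = 1 + 1 = 2$)
$H{\left(6 \right)} \left(q{\left(-4 \right)} + S\right) + g = 2 \cdot 6^{2} \left(8 + 2\right) - 40 = 2 \cdot 36 \cdot 10 - 40 = 72 \cdot 10 - 40 = 720 - 40 = 680$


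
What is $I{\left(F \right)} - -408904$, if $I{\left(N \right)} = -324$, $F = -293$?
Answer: $408580$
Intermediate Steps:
$I{\left(F \right)} - -408904 = -324 - -408904 = -324 + 408904 = 408580$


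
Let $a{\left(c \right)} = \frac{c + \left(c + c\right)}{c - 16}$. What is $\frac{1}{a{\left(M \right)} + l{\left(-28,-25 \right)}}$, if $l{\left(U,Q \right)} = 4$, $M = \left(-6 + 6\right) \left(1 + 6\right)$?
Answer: $\frac{1}{4} \approx 0.25$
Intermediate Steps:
$M = 0$ ($M = 0 \cdot 7 = 0$)
$a{\left(c \right)} = \frac{3 c}{-16 + c}$ ($a{\left(c \right)} = \frac{c + 2 c}{-16 + c} = \frac{3 c}{-16 + c}$)
$\frac{1}{a{\left(M \right)} + l{\left(-28,-25 \right)}} = \frac{1}{3 \cdot 0 \frac{1}{-16 + 0} + 4} = \frac{1}{3 \cdot 0 \frac{1}{-16} + 4} = \frac{1}{3 \cdot 0 \left(- \frac{1}{16}\right) + 4} = \frac{1}{0 + 4} = \frac{1}{4}$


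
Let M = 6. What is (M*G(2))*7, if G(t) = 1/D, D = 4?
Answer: 21/2 ≈ 10.500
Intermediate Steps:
G(t) = ¼ (G(t) = 1/4 = 1*(¼) = ¼)
(M*G(2))*7 = (6*(¼))*7 = (3/2)*7 = 21/2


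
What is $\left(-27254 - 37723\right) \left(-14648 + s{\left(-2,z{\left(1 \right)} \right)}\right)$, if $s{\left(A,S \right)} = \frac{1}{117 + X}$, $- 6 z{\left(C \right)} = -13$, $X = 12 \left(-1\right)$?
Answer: $\frac{33312386701}{35} \approx 9.5178 \cdot 10^{8}$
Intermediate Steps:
$X = -12$
$z{\left(C \right)} = \frac{13}{6}$ ($z{\left(C \right)} = \left(- \frac{1}{6}\right) \left(-13\right) = \frac{13}{6}$)
$s{\left(A,S \right)} = \frac{1}{105}$ ($s{\left(A,S \right)} = \frac{1}{117 - 12} = \frac{1}{105}$)
$\left(-27254 - 37723\right) \left(-14648 + s{\left(-2,z{\left(1 \right)} \right)}\right) = \left(-27254 - 37723\right) \left(-14648 + \frac{1}{105}\right) = \left(-64977\right) \left(- \frac{1538039}{105}\right) = \frac{33312386701}{35}$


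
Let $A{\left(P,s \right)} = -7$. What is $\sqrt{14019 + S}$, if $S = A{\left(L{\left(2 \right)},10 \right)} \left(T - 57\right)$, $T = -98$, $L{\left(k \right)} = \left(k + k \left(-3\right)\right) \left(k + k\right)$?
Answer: $16 \sqrt{59} \approx 122.9$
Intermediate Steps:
$L{\left(k \right)} = - 4 k^{2}$ ($L{\left(k \right)} = \left(k - 3 k\right) 2 k = - 2 k 2 k = - 4 k^{2}$)
$S = 1085$ ($S = - 7 \left(-98 - 57\right) = \left(-7\right) \left(-155\right) = 1085$)
$\sqrt{14019 + S} = \sqrt{14019 + 1085} = \sqrt{15104} = 16 \sqrt{59}$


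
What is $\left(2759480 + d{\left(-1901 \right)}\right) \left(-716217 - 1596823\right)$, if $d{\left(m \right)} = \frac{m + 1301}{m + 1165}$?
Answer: $- \frac{146804158611100}{23} \approx -6.3828 \cdot 10^{12}$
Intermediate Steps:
$d{\left(m \right)} = \frac{1301 + m}{1165 + m}$
$\left(2759480 + d{\left(-1901 \right)}\right) \left(-716217 - 1596823\right) = \left(2759480 + \frac{1301 - 1901}{1165 - 1901}\right) \left(-716217 - 1596823\right) = \left(2759480 + \frac{1}{-736} \left(-600\right)\right) \left(-2313040\right) = \left(2759480 - - \frac{75}{92}\right) \left(-2313040\right) = \left(2759480 + \frac{75}{92}\right) \left(-2313040\right) = \frac{253872235}{92} \left(-2313040\right) = - \frac{146804158611100}{23}$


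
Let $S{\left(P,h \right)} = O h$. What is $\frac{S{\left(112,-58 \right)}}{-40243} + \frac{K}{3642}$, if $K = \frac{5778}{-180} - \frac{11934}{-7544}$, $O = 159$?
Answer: $\frac{203426379629}{921405337720} \approx 0.22078$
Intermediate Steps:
$S{\left(P,h \right)} = 159 h$
$K = - \frac{575571}{18860}$ ($K = 5778 \left(- \frac{1}{180}\right) - - \frac{5967}{3772} = - \frac{321}{10} + \frac{5967}{3772} = - \frac{575571}{18860} \approx -30.518$)
$\frac{S{\left(112,-58 \right)}}{-40243} + \frac{K}{3642} = \frac{159 \left(-58\right)}{-40243} - \frac{575571}{18860 \cdot 3642} = \left(-9222\right) \left(- \frac{1}{40243}\right) - \frac{191857}{22896040} = \frac{9222}{40243} - \frac{191857}{22896040} = \frac{203426379629}{921405337720}$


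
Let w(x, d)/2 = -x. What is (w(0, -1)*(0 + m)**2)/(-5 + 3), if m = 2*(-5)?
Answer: 0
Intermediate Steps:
m = -10
w(x, d) = -2*x (w(x, d) = 2*(-x) = -2*x)
(w(0, -1)*(0 + m)**2)/(-5 + 3) = ((-2*0)*(0 - 10)**2)/(-5 + 3) = (0*(-10)**2)/(-2) = (0*100)*(-1/2) = 0*(-1/2) = 0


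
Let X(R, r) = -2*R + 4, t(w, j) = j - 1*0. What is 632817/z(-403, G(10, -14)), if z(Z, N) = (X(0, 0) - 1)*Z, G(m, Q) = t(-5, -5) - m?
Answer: -210939/403 ≈ -523.42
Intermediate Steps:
t(w, j) = j (t(w, j) = j + 0 = j)
X(R, r) = 4 - 2*R
G(m, Q) = -5 - m
z(Z, N) = 3*Z (z(Z, N) = ((4 - 2*0) - 1)*Z = ((4 + 0) - 1)*Z = (4 - 1)*Z = 3*Z)
632817/z(-403, G(10, -14)) = 632817/((3*(-403))) = 632817/(-1209) = 632817*(-1/1209) = -210939/403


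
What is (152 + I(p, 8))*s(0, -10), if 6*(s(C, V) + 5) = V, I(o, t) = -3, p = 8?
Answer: -2980/3 ≈ -993.33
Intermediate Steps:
s(C, V) = -5 + V/6
(152 + I(p, 8))*s(0, -10) = (152 - 3)*(-5 + (⅙)*(-10)) = 149*(-5 - 5/3) = 149*(-20/3) = -2980/3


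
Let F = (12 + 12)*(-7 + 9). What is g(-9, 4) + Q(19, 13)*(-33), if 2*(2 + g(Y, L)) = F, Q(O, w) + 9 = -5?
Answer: 484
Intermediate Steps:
Q(O, w) = -14 (Q(O, w) = -9 - 5 = -14)
F = 48 (F = 24*2 = 48)
g(Y, L) = 22 (g(Y, L) = -2 + (½)*48 = -2 + 24 = 22)
g(-9, 4) + Q(19, 13)*(-33) = 22 - 14*(-33) = 22 + 462 = 484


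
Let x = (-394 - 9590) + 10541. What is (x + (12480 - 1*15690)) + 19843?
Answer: 17190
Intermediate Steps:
x = 557 (x = -9984 + 10541 = 557)
(x + (12480 - 1*15690)) + 19843 = (557 + (12480 - 1*15690)) + 19843 = (557 + (12480 - 15690)) + 19843 = (557 - 3210) + 19843 = -2653 + 19843 = 17190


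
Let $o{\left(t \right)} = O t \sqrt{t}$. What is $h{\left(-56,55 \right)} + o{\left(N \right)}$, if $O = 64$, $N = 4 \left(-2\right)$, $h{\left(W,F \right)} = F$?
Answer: $55 - 1024 i \sqrt{2} \approx 55.0 - 1448.2 i$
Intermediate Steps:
$N = -8$
$o{\left(t \right)} = 64 t^{\frac{3}{2}}$ ($o{\left(t \right)} = 64 t \sqrt{t} = 64 t^{\frac{3}{2}}$)
$h{\left(-56,55 \right)} + o{\left(N \right)} = 55 + 64 \left(-8\right)^{\frac{3}{2}} = 55 + 64 \left(- 16 i \sqrt{2}\right) = 55 - 1024 i \sqrt{2}$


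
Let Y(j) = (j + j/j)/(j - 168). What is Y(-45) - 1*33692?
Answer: -7176352/213 ≈ -33692.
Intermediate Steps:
Y(j) = (1 + j)/(-168 + j) (Y(j) = (j + 1)/(-168 + j) = (1 + j)/(-168 + j))
Y(-45) - 1*33692 = (1 - 45)/(-168 - 45) - 1*33692 = -44/(-213) - 33692 = -1/213*(-44) - 33692 = 44/213 - 33692 = -7176352/213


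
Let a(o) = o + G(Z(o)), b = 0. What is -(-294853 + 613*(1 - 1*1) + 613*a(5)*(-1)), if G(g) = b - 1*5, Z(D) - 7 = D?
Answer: 294853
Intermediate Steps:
Z(D) = 7 + D
G(g) = -5 (G(g) = 0 - 1*5 = 0 - 5 = -5)
a(o) = -5 + o (a(o) = o - 5 = -5 + o)
-(-294853 + 613*(1 - 1*1) + 613*a(5)*(-1)) = -(-294853 + 613*(1 - 1*1) + 613*(-5 + 5)*(-1)) = -(-294853 + 613*(1 - 1)) = -613/(1/(-481 + (0 + 0))) = -613/(1/(-481 + 0)) = -613/(1/(-481)) = -613/(-1/481) = -613*(-481) = 294853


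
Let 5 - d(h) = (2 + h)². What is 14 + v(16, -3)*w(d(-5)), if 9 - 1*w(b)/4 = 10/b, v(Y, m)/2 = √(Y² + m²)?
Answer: 14 + 92*√265 ≈ 1511.7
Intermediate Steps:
d(h) = 5 - (2 + h)²
v(Y, m) = 2*√(Y² + m²)
w(b) = 36 - 40/b
14 + v(16, -3)*w(d(-5)) = 14 + (2*√(16² + (-3)²))*(36 - 40/(5 - (2 - 5)²)) = 14 + (2*√(256 + 9))*(36 - 40/(5 - 1*(-3)²)) = 14 + (2*√265)*(36 - 40/(5 - 1*9)) = 14 + (2*√265)*(36 - 40/(5 - 9)) = 14 + (2*√265)*(36 - 40/(-4)) = 14 + (2*√265)*(36 - 40*(-¼)) = 14 + (2*√265)*(36 + 10) = 14 + (2*√265)*46 = 14 + 92*√265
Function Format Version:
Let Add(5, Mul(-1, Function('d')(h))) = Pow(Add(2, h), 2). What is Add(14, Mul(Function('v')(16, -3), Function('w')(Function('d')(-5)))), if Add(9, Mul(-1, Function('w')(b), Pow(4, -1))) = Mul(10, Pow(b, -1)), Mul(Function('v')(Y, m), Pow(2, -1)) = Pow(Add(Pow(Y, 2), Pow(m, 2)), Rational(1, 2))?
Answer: Add(14, Mul(92, Pow(265, Rational(1, 2)))) ≈ 1511.7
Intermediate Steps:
Function('d')(h) = Add(5, Mul(-1, Pow(Add(2, h), 2)))
Function('v')(Y, m) = Mul(2, Pow(Add(Pow(Y, 2), Pow(m, 2)), Rational(1, 2)))
Function('w')(b) = Add(36, Mul(-40, Pow(b, -1))) (Function('w')(b) = Add(36, Mul(-4, Mul(10, Pow(b, -1)))) = Add(36, Mul(-40, Pow(b, -1))))
Add(14, Mul(Function('v')(16, -3), Function('w')(Function('d')(-5)))) = Add(14, Mul(Mul(2, Pow(Add(Pow(16, 2), Pow(-3, 2)), Rational(1, 2))), Add(36, Mul(-40, Pow(Add(5, Mul(-1, Pow(Add(2, -5), 2))), -1))))) = Add(14, Mul(Mul(2, Pow(Add(256, 9), Rational(1, 2))), Add(36, Mul(-40, Pow(Add(5, Mul(-1, Pow(-3, 2))), -1))))) = Add(14, Mul(Mul(2, Pow(265, Rational(1, 2))), Add(36, Mul(-40, Pow(Add(5, Mul(-1, 9)), -1))))) = Add(14, Mul(Mul(2, Pow(265, Rational(1, 2))), Add(36, Mul(-40, Pow(Add(5, -9), -1))))) = Add(14, Mul(Mul(2, Pow(265, Rational(1, 2))), Add(36, Mul(-40, Pow(-4, -1))))) = Add(14, Mul(Mul(2, Pow(265, Rational(1, 2))), Add(36, Mul(-40, Rational(-1, 4))))) = Add(14, Mul(Mul(2, Pow(265, Rational(1, 2))), Add(36, 10))) = Add(14, Mul(Mul(2, Pow(265, Rational(1, 2))), 46)) = Add(14, Mul(92, Pow(265, Rational(1, 2))))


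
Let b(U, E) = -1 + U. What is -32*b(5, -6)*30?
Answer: -3840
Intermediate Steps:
-32*b(5, -6)*30 = -32*(-1 + 5)*30 = -32*4*30 = -128*30 = -3840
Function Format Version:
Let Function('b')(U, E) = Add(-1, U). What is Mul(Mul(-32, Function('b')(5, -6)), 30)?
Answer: -3840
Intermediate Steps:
Mul(Mul(-32, Function('b')(5, -6)), 30) = Mul(Mul(-32, Add(-1, 5)), 30) = Mul(Mul(-32, 4), 30) = Mul(-128, 30) = -3840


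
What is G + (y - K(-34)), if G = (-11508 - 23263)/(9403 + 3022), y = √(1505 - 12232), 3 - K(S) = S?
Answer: -494496/12425 + I*√10727 ≈ -39.798 + 103.57*I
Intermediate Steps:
K(S) = 3 - S
y = I*√10727 (y = √(-10727) = I*√10727 ≈ 103.57*I)
G = -34771/12425 ≈ -2.7985
G + (y - K(-34)) = -34771/12425 + (I*√10727 - (3 - 1*(-34))) = -34771/12425 + (I*√10727 - (3 + 34)) = -34771/12425 + (I*√10727 - 1*37) = -34771/12425 + (I*√10727 - 37) = -34771/12425 + (-37 + I*√10727) = -494496/12425 + I*√10727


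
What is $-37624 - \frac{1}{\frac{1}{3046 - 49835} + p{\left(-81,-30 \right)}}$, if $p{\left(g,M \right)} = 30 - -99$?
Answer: $- \frac{227090233509}{6035780} \approx -37624.0$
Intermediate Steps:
$p{\left(g,M \right)} = 129$ ($p{\left(g,M \right)} = 30 + 99 = 129$)
$-37624 - \frac{1}{\frac{1}{3046 - 49835} + p{\left(-81,-30 \right)}} = -37624 - \frac{1}{\frac{1}{3046 - 49835} + 129} = -37624 - \frac{1}{\frac{1}{-46789} + 129} = -37624 - \frac{1}{- \frac{1}{46789} + 129} = -37624 - \frac{1}{\frac{6035780}{46789}} = -37624 - \frac{46789}{6035780} = - \frac{227090233509}{6035780}$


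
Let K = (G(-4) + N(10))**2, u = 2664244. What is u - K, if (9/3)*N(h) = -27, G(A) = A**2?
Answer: 2664195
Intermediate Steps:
N(h) = -9 (N(h) = (1/3)*(-27) = -9)
K = 49 (K = ((-4)**2 - 9)**2 = (16 - 9)**2 = 7**2 = 49)
u - K = 2664244 - 1*49 = 2664244 - 49 = 2664195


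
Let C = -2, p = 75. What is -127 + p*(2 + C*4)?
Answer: -577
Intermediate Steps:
-127 + p*(2 + C*4) = -127 + 75*(2 - 2*4) = -127 + 75*(2 - 8) = -127 + 75*(-6) = -127 - 450 = -577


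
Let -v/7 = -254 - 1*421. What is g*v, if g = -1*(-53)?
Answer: 250425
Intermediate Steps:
v = 4725 (v = -7*(-254 - 1*421) = -7*(-254 - 421) = -7*(-675) = 4725)
g = 53
g*v = 53*4725 = 250425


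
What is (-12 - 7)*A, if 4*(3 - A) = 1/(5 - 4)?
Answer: -209/4 ≈ -52.250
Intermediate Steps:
A = 11/4 (A = 3 - 1/(4*(5 - 4)) = 3 - 1/4/1 = 3 - 1/4*1 = 3 - 1/4 = 11/4 ≈ 2.7500)
(-12 - 7)*A = (-12 - 7)*(11/4) = -19*11/4 = -209/4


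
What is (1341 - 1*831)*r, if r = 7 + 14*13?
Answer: 96390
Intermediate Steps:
r = 189 (r = 7 + 182 = 189)
(1341 - 1*831)*r = (1341 - 1*831)*189 = (1341 - 831)*189 = 510*189 = 96390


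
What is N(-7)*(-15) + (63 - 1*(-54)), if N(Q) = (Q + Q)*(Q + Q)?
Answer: -2823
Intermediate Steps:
N(Q) = 4*Q**2 (N(Q) = (2*Q)*(2*Q) = 4*Q**2)
N(-7)*(-15) + (63 - 1*(-54)) = (4*(-7)**2)*(-15) + (63 - 1*(-54)) = (4*49)*(-15) + (63 + 54) = 196*(-15) + 117 = -2940 + 117 = -2823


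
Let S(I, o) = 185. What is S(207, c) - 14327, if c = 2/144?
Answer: -14142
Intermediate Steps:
c = 1/72 (c = 2*(1/144) = 1/72 ≈ 0.013889)
S(207, c) - 14327 = 185 - 14327 = -14142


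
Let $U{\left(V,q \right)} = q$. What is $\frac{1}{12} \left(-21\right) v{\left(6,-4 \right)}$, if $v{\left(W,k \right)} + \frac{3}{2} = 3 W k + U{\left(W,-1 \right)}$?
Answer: $\frac{1043}{8} \approx 130.38$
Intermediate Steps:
$v{\left(W,k \right)} = - \frac{5}{2} + 3 W k$ ($v{\left(W,k \right)} = - \frac{3}{2} + \left(3 W k - 1\right) = - \frac{3}{2} + \left(-1 + 3 W k\right) = - \frac{5}{2} + 3 W k$)
$\frac{1}{12} \left(-21\right) v{\left(6,-4 \right)} = \frac{1}{12} \left(-21\right) \left(- \frac{5}{2} + 3 \cdot 6 \left(-4\right)\right) = \frac{1}{12} \left(-21\right) \left(- \frac{5}{2} - 72\right) = \left(- \frac{7}{4}\right) \left(- \frac{149}{2}\right) = \frac{1043}{8}$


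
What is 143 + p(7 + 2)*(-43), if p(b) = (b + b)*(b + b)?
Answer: -13789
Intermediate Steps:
p(b) = 4*b² (p(b) = (2*b)*(2*b) = 4*b²)
143 + p(7 + 2)*(-43) = 143 + (4*(7 + 2)²)*(-43) = 143 + (4*9²)*(-43) = 143 + (4*81)*(-43) = 143 + 324*(-43) = 143 - 13932 = -13789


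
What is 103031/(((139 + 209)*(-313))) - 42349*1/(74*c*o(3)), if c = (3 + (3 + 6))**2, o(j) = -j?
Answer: 109927289/290173536 ≈ 0.37883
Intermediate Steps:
c = 144 (c = (3 + 9)**2 = 12**2 = 144)
103031/(((139 + 209)*(-313))) - 42349*1/(74*c*o(3)) = 103031/(((139 + 209)*(-313))) - 42349/((144*(-1*3))*74) = 103031/((348*(-313))) - 42349/((144*(-3))*74) = 103031/(-108924) - 42349/((-432*74)) = 103031*(-1/108924) - 42349/(-31968) = -103031/108924 - 42349*(-1/31968) = -103031/108924 + 42349/31968 = 109927289/290173536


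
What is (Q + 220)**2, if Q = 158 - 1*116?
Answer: 68644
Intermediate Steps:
Q = 42 (Q = 158 - 116 = 42)
(Q + 220)**2 = (42 + 220)**2 = 262**2 = 68644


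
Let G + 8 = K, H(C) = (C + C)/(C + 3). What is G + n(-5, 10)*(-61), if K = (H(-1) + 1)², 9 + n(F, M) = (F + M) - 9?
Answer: 785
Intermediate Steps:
H(C) = 2*C/(3 + C) (H(C) = (2*C)/(3 + C) = 2*C/(3 + C))
n(F, M) = -18 + F + M (n(F, M) = -9 + ((F + M) - 9) = -9 + (-9 + F + M) = -18 + F + M)
K = 0 (K = (2*(-1)/(3 - 1) + 1)² = (2*(-1)/2 + 1)² = (2*(-1)*(½) + 1)² = (-1 + 1)² = 0² = 0)
G = -8 (G = -8 + 0 = -8)
G + n(-5, 10)*(-61) = -8 + (-18 - 5 + 10)*(-61) = -8 - 13*(-61) = -8 + 793 = 785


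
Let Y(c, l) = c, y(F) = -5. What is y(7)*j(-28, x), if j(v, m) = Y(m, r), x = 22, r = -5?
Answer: -110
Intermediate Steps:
j(v, m) = m
y(7)*j(-28, x) = -5*22 = -110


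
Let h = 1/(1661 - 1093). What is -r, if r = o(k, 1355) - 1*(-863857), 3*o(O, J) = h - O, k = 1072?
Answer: -490467811/568 ≈ -8.6350e+5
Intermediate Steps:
h = 1/568 ≈ 0.0017606
o(O, J) = 1/1704 - O/3 (o(O, J) = (1/568 - O)/3 = 1/1704 - O/3)
r = 490467811/568 (r = (1/1704 - 1/3*1072) - 1*(-863857) = (1/1704 - 1072/3) + 863857 = -202965/568 + 863857 = 490467811/568 ≈ 8.6350e+5)
-r = -1*490467811/568 = -490467811/568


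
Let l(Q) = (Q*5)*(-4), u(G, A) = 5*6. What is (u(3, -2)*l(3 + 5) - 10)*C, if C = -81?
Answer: 389610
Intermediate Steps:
u(G, A) = 30
l(Q) = -20*Q (l(Q) = (5*Q)*(-4) = -20*Q)
(u(3, -2)*l(3 + 5) - 10)*C = (30*(-20*(3 + 5)) - 10)*(-81) = (30*(-20*8) - 10)*(-81) = (30*(-160) - 10)*(-81) = (-4800 - 10)*(-81) = -4810*(-81) = 389610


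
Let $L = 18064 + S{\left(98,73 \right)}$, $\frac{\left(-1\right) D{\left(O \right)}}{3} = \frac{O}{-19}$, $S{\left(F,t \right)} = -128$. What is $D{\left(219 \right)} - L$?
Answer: $- \frac{340127}{19} \approx -17901.0$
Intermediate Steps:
$D{\left(O \right)} = \frac{3 O}{19}$ ($D{\left(O \right)} = - 3 \frac{O}{-19} = - 3 O \left(- \frac{1}{19}\right) = - 3 \left(- \frac{O}{19}\right) = \frac{3 O}{19}$)
$L = 17936$ ($L = 18064 - 128 = 17936$)
$D{\left(219 \right)} - L = \frac{3}{19} \cdot 219 - 17936 = \frac{657}{19} - 17936 = - \frac{340127}{19}$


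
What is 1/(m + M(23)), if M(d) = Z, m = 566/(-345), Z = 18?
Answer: 345/5644 ≈ 0.061127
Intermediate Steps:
m = -566/345 (m = 566*(-1/345) = -566/345 ≈ -1.6406)
M(d) = 18
1/(m + M(23)) = 1/(-566/345 + 18) = 1/(5644/345) = 345/5644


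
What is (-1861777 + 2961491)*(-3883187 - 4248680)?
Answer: -8942727986038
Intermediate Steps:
(-1861777 + 2961491)*(-3883187 - 4248680) = 1099714*(-8131867) = -8942727986038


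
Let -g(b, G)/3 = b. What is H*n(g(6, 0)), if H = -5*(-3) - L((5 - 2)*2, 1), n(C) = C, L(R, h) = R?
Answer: -162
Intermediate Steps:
g(b, G) = -3*b
H = 9 (H = -5*(-3) - (5 - 2)*2 = 15 - 3*2 = 15 - 1*6 = 15 - 6 = 9)
H*n(g(6, 0)) = 9*(-3*6) = 9*(-18) = -162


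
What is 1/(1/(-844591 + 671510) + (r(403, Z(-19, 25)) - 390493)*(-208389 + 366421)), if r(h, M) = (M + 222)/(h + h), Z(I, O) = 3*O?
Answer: -69751643/4304397015224418459 ≈ -1.6205e-11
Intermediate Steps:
r(h, M) = (222 + M)/(2*h) (r(h, M) = (222 + M)/((2*h)) = (222 + M)*(1/(2*h)) = (222 + M)/(2*h))
1/(1/(-844591 + 671510) + (r(403, Z(-19, 25)) - 390493)*(-208389 + 366421)) = 1/(1/(-844591 + 671510) + ((½)*(222 + 3*25)/403 - 390493)*(-208389 + 366421)) = 1/(1/(-173081) + ((½)*(1/403)*(222 + 75) - 390493)*158032) = 1/(-1/173081 + ((½)*(1/403)*297 - 390493)*158032) = 1/(-1/173081 + (297/806 - 390493)*158032) = 1/(-1/173081 - 314737061/806*158032) = 1/(-1/173081 - 24869263611976/403) = 1/(-4304397015224418459/69751643) = -69751643/4304397015224418459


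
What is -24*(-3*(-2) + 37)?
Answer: -1032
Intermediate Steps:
-24*(-3*(-2) + 37) = -24*(6 + 37) = -24*43 = -1032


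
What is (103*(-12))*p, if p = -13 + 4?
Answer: 11124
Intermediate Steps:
p = -9
(103*(-12))*p = (103*(-12))*(-9) = -1236*(-9) = 11124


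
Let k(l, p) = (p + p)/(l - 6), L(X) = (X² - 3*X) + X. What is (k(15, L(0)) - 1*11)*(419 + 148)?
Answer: -6237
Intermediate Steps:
L(X) = X² - 2*X
k(l, p) = 2*p/(-6 + l) (k(l, p) = (2*p)/(-6 + l) = 2*p/(-6 + l))
(k(15, L(0)) - 1*11)*(419 + 148) = (2*(0*(-2 + 0))/(-6 + 15) - 1*11)*(419 + 148) = (2*(0*(-2))/9 - 11)*567 = (2*0*(⅑) - 11)*567 = (0 - 11)*567 = -11*567 = -6237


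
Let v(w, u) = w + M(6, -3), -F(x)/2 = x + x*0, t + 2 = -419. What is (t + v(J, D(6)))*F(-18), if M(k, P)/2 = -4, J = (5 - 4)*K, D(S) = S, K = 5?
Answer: -15264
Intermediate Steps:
t = -421 (t = -2 - 419 = -421)
F(x) = -2*x (F(x) = -2*(x + x*0) = -2*(x + 0) = -2*x)
J = 5 (J = (5 - 4)*5 = 1*5 = 5)
M(k, P) = -8 (M(k, P) = 2*(-4) = -8)
v(w, u) = -8 + w (v(w, u) = w - 8 = -8 + w)
(t + v(J, D(6)))*F(-18) = (-421 + (-8 + 5))*(-2*(-18)) = (-421 - 3)*36 = -424*36 = -15264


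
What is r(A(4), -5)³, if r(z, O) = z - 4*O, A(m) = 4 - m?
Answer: 8000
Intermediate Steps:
r(A(4), -5)³ = ((4 - 1*4) - 4*(-5))³ = ((4 - 4) + 20)³ = (0 + 20)³ = 20³ = 8000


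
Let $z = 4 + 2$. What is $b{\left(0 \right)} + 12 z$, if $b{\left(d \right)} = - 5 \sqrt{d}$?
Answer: $72$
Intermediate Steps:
$z = 6$
$b{\left(0 \right)} + 12 z = - 5 \sqrt{0} + 12 \cdot 6 = \left(-5\right) 0 + 72 = 0 + 72 = 72$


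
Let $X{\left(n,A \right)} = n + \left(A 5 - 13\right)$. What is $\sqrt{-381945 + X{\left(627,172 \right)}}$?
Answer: $i \sqrt{380471} \approx 616.82 i$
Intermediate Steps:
$X{\left(n,A \right)} = -13 + n + 5 A$ ($X{\left(n,A \right)} = n + \left(5 A - 13\right) = n + \left(-13 + 5 A\right) = -13 + n + 5 A$)
$\sqrt{-381945 + X{\left(627,172 \right)}} = \sqrt{-381945 + \left(-13 + 627 + 5 \cdot 172\right)} = \sqrt{-381945 + \left(-13 + 627 + 860\right)} = \sqrt{-381945 + 1474} = \sqrt{-380471} = i \sqrt{380471}$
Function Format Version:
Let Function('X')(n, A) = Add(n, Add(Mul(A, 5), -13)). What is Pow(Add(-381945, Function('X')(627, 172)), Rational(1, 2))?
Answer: Mul(I, Pow(380471, Rational(1, 2))) ≈ Mul(616.82, I)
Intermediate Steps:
Function('X')(n, A) = Add(-13, n, Mul(5, A)) (Function('X')(n, A) = Add(n, Add(Mul(5, A), -13)) = Add(n, Add(-13, Mul(5, A))) = Add(-13, n, Mul(5, A)))
Pow(Add(-381945, Function('X')(627, 172)), Rational(1, 2)) = Pow(Add(-381945, Add(-13, 627, Mul(5, 172))), Rational(1, 2)) = Pow(Add(-381945, Add(-13, 627, 860)), Rational(1, 2)) = Pow(Add(-381945, 1474), Rational(1, 2)) = Pow(-380471, Rational(1, 2)) = Mul(I, Pow(380471, Rational(1, 2)))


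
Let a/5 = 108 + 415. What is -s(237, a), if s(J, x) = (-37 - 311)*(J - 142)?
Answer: 33060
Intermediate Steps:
a = 2615 (a = 5*(108 + 415) = 5*523 = 2615)
s(J, x) = 49416 - 348*J (s(J, x) = -348*(-142 + J) = 49416 - 348*J)
-s(237, a) = -(49416 - 348*237) = -(49416 - 82476) = -1*(-33060) = 33060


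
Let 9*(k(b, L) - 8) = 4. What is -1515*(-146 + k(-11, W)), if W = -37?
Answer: 625190/3 ≈ 2.0840e+5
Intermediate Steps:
k(b, L) = 76/9 (k(b, L) = 8 + (⅑)*4 = 8 + 4/9 = 76/9)
-1515*(-146 + k(-11, W)) = -1515*(-146 + 76/9) = -1515*(-1238/9) = 625190/3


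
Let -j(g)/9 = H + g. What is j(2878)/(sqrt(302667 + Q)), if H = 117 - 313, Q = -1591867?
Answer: 12069*I*sqrt(3223)/32230 ≈ 21.259*I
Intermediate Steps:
H = -196
j(g) = 1764 - 9*g (j(g) = -9*(-196 + g) = 1764 - 9*g)
j(2878)/(sqrt(302667 + Q)) = (1764 - 9*2878)/(sqrt(302667 - 1591867)) = (1764 - 25902)/(sqrt(-1289200)) = -24138*(-I*sqrt(3223)/64460) = -(-12069)*I*sqrt(3223)/32230 = 12069*I*sqrt(3223)/32230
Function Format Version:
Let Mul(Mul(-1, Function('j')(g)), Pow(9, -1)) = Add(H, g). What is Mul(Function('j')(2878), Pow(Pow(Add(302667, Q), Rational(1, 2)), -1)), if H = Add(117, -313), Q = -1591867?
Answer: Mul(Rational(12069, 32230), I, Pow(3223, Rational(1, 2))) ≈ Mul(21.259, I)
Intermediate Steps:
H = -196
Function('j')(g) = Add(1764, Mul(-9, g)) (Function('j')(g) = Mul(-9, Add(-196, g)) = Add(1764, Mul(-9, g)))
Mul(Function('j')(2878), Pow(Pow(Add(302667, Q), Rational(1, 2)), -1)) = Mul(Add(1764, Mul(-9, 2878)), Pow(Pow(Add(302667, -1591867), Rational(1, 2)), -1)) = Mul(Add(1764, -25902), Pow(Pow(-1289200, Rational(1, 2)), -1)) = Mul(-24138, Pow(Mul(20, I, Pow(3223, Rational(1, 2))), -1)) = Mul(-24138, Mul(Rational(-1, 64460), I, Pow(3223, Rational(1, 2)))) = Mul(Rational(12069, 32230), I, Pow(3223, Rational(1, 2)))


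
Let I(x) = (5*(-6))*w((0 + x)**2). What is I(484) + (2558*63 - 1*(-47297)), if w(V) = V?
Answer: -6819229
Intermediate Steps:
I(x) = -30*x**2 (I(x) = (5*(-6))*(0 + x)**2 = -30*x**2)
I(484) + (2558*63 - 1*(-47297)) = -30*484**2 + (2558*63 - 1*(-47297)) = -30*234256 + (161154 + 47297) = -7027680 + 208451 = -6819229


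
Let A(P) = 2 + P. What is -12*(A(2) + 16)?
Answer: -240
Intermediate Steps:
-12*(A(2) + 16) = -12*((2 + 2) + 16) = -12*(4 + 16) = -12*20 = -240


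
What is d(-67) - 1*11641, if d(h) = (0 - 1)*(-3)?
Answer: -11638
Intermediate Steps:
d(h) = 3 (d(h) = -1*(-3) = 3)
d(-67) - 1*11641 = 3 - 1*11641 = 3 - 11641 = -11638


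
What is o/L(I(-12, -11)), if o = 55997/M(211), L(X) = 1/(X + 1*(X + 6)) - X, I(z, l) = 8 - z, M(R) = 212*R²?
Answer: -1287931/4336968694 ≈ -0.00029697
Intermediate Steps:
L(X) = 1/(6 + 2*X) - X (L(X) = 1/(X + 1*(6 + X)) - X = 1/(X + (6 + X)) - X = 1/(6 + 2*X) - X)
o = 55997/9438452 (o = 55997/((212*211²)) = 55997/((212*44521)) = 55997/9438452 ≈ 0.0059329)
o/L(I(-12, -11)) = 55997/(9438452*(((½ - (8 - 1*(-12))² - 3*(8 - 1*(-12)))/(3 + (8 - 1*(-12)))))) = 55997/(9438452*(((½ - (8 + 12)² - 3*(8 + 12))/(3 + (8 + 12))))) = 55997/(9438452*(((½ - 1*20² - 3*20)/(3 + 20)))) = 55997/(9438452*(((½ - 1*400 - 60)/23))) = 55997/(9438452*(((½ - 400 - 60)/23))) = 55997/(9438452*(((1/23)*(-919/2)))) = 55997/(9438452*(-919/46)) = (55997/9438452)*(-46/919) = -1287931/4336968694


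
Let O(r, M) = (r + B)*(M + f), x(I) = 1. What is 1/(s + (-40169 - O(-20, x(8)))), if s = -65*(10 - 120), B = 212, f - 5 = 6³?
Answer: -1/75643 ≈ -1.3220e-5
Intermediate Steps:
f = 221 (f = 5 + 6³ = 5 + 216 = 221)
O(r, M) = (212 + r)*(221 + M) (O(r, M) = (r + 212)*(M + 221) = (212 + r)*(221 + M))
s = 7150 (s = -65*(-110) = 7150)
1/(s + (-40169 - O(-20, x(8)))) = 1/(7150 + (-40169 - (46852 + 212*1 + 221*(-20) + 1*(-20)))) = 1/(7150 + (-40169 - (46852 + 212 - 4420 - 20))) = 1/(7150 + (-40169 - 1*42624)) = 1/(7150 + (-40169 - 42624)) = 1/(7150 - 82793) = 1/(-75643) = -1/75643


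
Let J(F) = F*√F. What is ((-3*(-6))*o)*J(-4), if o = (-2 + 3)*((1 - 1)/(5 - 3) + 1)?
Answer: -144*I ≈ -144.0*I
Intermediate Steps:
J(F) = F^(3/2)
o = 1 (o = 1*(0/2 + 1) = 1*(0*(½) + 1) = 1*(0 + 1) = 1*1 = 1)
((-3*(-6))*o)*J(-4) = (-3*(-6)*1)*(-4)^(3/2) = (18*1)*(-8*I) = 18*(-8*I) = -144*I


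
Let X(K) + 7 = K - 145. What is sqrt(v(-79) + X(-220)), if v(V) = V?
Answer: I*sqrt(451) ≈ 21.237*I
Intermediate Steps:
X(K) = -152 + K (X(K) = -7 + (K - 145) = -7 + (-145 + K) = -152 + K)
sqrt(v(-79) + X(-220)) = sqrt(-79 + (-152 - 220)) = sqrt(-79 - 372) = sqrt(-451) = I*sqrt(451)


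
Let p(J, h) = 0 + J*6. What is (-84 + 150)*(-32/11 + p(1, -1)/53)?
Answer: -9780/53 ≈ -184.53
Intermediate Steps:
p(J, h) = 6*J (p(J, h) = 0 + 6*J = 6*J)
(-84 + 150)*(-32/11 + p(1, -1)/53) = (-84 + 150)*(-32/11 + (6*1)/53) = 66*(-32*1/11 + 6*(1/53)) = 66*(-32/11 + 6/53) = 66*(-1630/583) = -9780/53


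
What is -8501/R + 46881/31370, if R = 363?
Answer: -249658567/11387310 ≈ -21.924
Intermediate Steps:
-8501/R + 46881/31370 = -8501/363 + 46881/31370 = -249658567/11387310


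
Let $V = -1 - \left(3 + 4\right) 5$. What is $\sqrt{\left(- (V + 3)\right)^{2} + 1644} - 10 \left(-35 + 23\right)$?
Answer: $120 + \sqrt{2733} \approx 172.28$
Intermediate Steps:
$V = -36$ ($V = -1 - 7 \cdot 5 = -1 - 35 = -36$)
$\sqrt{\left(- (V + 3)\right)^{2} + 1644} - 10 \left(-35 + 23\right) = \sqrt{\left(- (-36 + 3)\right)^{2} + 1644} - 10 \left(-35 + 23\right) = \sqrt{\left(\left(-1\right) \left(-33\right)\right)^{2} + 1644} - 10 \left(-12\right) = \sqrt{33^{2} + 1644} - -120 = \sqrt{1089 + 1644} + 120 = \sqrt{2733} + 120 = 120 + \sqrt{2733}$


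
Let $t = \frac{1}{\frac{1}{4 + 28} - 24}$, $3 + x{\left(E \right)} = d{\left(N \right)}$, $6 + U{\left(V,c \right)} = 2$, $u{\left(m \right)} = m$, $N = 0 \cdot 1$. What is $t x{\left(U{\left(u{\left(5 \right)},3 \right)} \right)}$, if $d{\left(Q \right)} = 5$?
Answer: $- \frac{64}{767} \approx -0.083442$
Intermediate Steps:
$N = 0$
$U{\left(V,c \right)} = -4$ ($U{\left(V,c \right)} = -6 + 2 = -4$)
$x{\left(E \right)} = 2$ ($x{\left(E \right)} = -3 + 5 = 2$)
$t = - \frac{32}{767}$ ($t = \frac{1}{\frac{1}{32} - 24} = \frac{1}{- \frac{767}{32}} = - \frac{32}{767} \approx -0.041721$)
$t x{\left(U{\left(u{\left(5 \right)},3 \right)} \right)} = \left(- \frac{32}{767}\right) 2 = - \frac{64}{767}$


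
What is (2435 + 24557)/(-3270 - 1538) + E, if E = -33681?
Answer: -20245655/601 ≈ -33687.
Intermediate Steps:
(2435 + 24557)/(-3270 - 1538) + E = (2435 + 24557)/(-3270 - 1538) - 33681 = 26992/(-4808) - 33681 = 26992*(-1/4808) - 33681 = -3374/601 - 33681 = -20245655/601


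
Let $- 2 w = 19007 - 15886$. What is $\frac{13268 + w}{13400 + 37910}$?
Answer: $\frac{669}{2932} \approx 0.22817$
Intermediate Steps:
$w = - \frac{3121}{2}$ ($w = - \frac{19007 - 15886}{2} = \left(- \frac{1}{2}\right) 3121 = - \frac{3121}{2} \approx -1560.5$)
$\frac{13268 + w}{13400 + 37910} = \frac{13268 - \frac{3121}{2}}{13400 + 37910} = \frac{23415}{2 \cdot 51310} = \frac{23415}{2} \cdot \frac{1}{51310} = \frac{669}{2932}$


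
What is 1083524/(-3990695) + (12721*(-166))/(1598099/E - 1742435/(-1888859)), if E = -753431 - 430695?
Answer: 18848435622696121837792136/3812395106160790545 ≈ 4.9440e+6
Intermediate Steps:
E = -1184126
1083524/(-3990695) + (12721*(-166))/(1598099/E - 1742435/(-1888859)) = 1083524/(-3990695) + (12721*(-166))/(1598099/(-1184126) - 1742435/(-1888859)) = 1083524*(-1/3990695) - 2111686/(1598099*(-1/1184126) - 1742435*(-1/1888859)) = -1083524/3990695 - 2111686/(-1598099/1184126 + 1742435/1888859) = -1083524/3990695 - 2111686/(-955321092231/2236647052234) = -1083524/3990695 - 2111686*(-2236647052234/955321092231) = -1083524/3990695 + 4723096267143806524/955321092231 = 18848435622696121837792136/3812395106160790545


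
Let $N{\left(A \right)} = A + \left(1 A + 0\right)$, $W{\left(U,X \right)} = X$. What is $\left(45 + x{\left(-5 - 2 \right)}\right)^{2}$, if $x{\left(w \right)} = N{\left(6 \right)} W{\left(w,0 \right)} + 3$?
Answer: $2304$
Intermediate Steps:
$N{\left(A \right)} = 2 A$ ($N{\left(A \right)} = A + \left(A + 0\right) = A + A = 2 A$)
$x{\left(w \right)} = 3$ ($x{\left(w \right)} = 2 \cdot 6 \cdot 0 + 3 = 12 \cdot 0 + 3 = 0 + 3 = 3$)
$\left(45 + x{\left(-5 - 2 \right)}\right)^{2} = \left(45 + 3\right)^{2} = 48^{2} = 2304$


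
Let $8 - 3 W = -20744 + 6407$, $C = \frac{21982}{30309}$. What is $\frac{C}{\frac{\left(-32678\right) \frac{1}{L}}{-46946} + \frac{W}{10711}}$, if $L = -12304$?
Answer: $\frac{68000505954589984}{41851476805450759} \approx 1.6248$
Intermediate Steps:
$C = \frac{21982}{30309}$ ($C = 21982 \cdot \frac{1}{30309} = \frac{21982}{30309} \approx 0.72526$)
$W = \frac{14345}{3}$ ($W = \frac{8}{3} - \frac{-20744 + 6407}{3} = \frac{8}{3} - -4779 = \frac{8}{3} + 4779 = \frac{14345}{3} \approx 4781.7$)
$\frac{C}{\frac{\left(-32678\right) \frac{1}{L}}{-46946} + \frac{W}{10711}} = \frac{21982}{30309 \left(\frac{\left(-32678\right) \frac{1}{-12304}}{-46946} + \frac{14345}{3 \cdot 10711}\right)} = \frac{21982}{30309 \left(\left(-32678\right) \left(- \frac{1}{12304}\right) \left(- \frac{1}{46946}\right) + \frac{14345}{3} \cdot \frac{1}{10711}\right)} = \frac{21982}{30309 \left(\frac{16339}{6152} \left(- \frac{1}{46946}\right) + \frac{14345}{32133}\right)} = \frac{21982}{30309 \left(- \frac{16339}{288811792} + \frac{14345}{32133}\right)} = \frac{21982}{30309 \cdot \frac{4142480135153}{9280389312336}} = \frac{21982}{30309} \cdot \frac{9280389312336}{4142480135153} = \frac{68000505954589984}{41851476805450759}$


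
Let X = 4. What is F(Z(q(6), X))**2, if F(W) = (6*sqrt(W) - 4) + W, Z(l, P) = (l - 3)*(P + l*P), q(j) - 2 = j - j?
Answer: -176 - 384*I*sqrt(3) ≈ -176.0 - 665.11*I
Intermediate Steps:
q(j) = 2 (q(j) = 2 + (j - j) = 2 + 0 = 2)
Z(l, P) = (-3 + l)*(P + P*l)
F(W) = -4 + W + 6*sqrt(W) (F(W) = (-4 + 6*sqrt(W)) + W = -4 + W + 6*sqrt(W))
F(Z(q(6), X))**2 = (-4 + 4*(-3 + 2**2 - 2*2) + 6*sqrt(4*(-3 + 2**2 - 2*2)))**2 = (-4 + 4*(-3 + 4 - 4) + 6*sqrt(4*(-3 + 4 - 4)))**2 = (-4 + 4*(-3) + 6*sqrt(4*(-3)))**2 = (-4 - 12 + 6*sqrt(-12))**2 = (-4 - 12 + 6*(2*I*sqrt(3)))**2 = (-4 - 12 + 12*I*sqrt(3))**2 = (-16 + 12*I*sqrt(3))**2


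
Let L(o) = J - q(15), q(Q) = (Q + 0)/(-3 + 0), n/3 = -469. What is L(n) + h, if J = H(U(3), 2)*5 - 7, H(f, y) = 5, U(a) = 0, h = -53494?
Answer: -53471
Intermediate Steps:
n = -1407 (n = 3*(-469) = -1407)
q(Q) = -Q/3 (q(Q) = Q/(-3) = Q*(-⅓) = -Q/3)
J = 18 (J = 5*5 - 7 = 25 - 7 = 18)
L(o) = 23 (L(o) = 18 - (-1)*15/3 = 18 - 1*(-5) = 18 + 5 = 23)
L(n) + h = 23 - 53494 = -53471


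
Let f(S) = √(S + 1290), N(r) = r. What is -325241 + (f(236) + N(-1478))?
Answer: -326719 + √1526 ≈ -3.2668e+5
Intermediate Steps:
f(S) = √(1290 + S)
-325241 + (f(236) + N(-1478)) = -325241 + (√(1290 + 236) - 1478) = -325241 + (√1526 - 1478) = -325241 + (-1478 + √1526) = -326719 + √1526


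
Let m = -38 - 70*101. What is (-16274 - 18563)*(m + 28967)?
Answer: -761501983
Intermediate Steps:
m = -7108 (m = -38 - 7070 = -7108)
(-16274 - 18563)*(m + 28967) = (-16274 - 18563)*(-7108 + 28967) = -34837*21859 = -761501983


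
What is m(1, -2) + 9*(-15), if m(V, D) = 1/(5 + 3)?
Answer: -1079/8 ≈ -134.88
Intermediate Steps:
m(V, D) = 1/8
m(1, -2) + 9*(-15) = 1/8 + 9*(-15) = 1/8 - 135 = -1079/8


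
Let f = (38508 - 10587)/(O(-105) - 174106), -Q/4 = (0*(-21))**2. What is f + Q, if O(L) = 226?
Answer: -9307/57960 ≈ -0.16058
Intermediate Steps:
Q = 0 (Q = -4*(0*(-21))**2 = -4*0**2 = -4*0 = 0)
f = -9307/57960 (f = (38508 - 10587)/(226 - 174106) = 27921/(-173880) = 27921*(-1/173880) = -9307/57960 ≈ -0.16058)
f + Q = -9307/57960 + 0 = -9307/57960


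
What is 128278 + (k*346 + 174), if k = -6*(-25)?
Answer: 180352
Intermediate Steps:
k = 150
128278 + (k*346 + 174) = 128278 + (150*346 + 174) = 128278 + (51900 + 174) = 128278 + 52074 = 180352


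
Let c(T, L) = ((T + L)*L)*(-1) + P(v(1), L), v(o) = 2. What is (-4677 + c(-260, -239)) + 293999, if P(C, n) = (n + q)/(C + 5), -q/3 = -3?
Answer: 1190197/7 ≈ 1.7003e+5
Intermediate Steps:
q = 9 (q = -3*(-3) = 9)
P(C, n) = (9 + n)/(5 + C) (P(C, n) = (n + 9)/(C + 5) = (9 + n)/(5 + C))
c(T, L) = 9/7 + L/7 - L*(L + T) (c(T, L) = ((T + L)*L)*(-1) + (9 + L)/(5 + 2) = ((L + T)*L)*(-1) + (9 + L)/7 = (L*(L + T))*(-1) + (9 + L)/7 = -L*(L + T) + (9/7 + L/7) = 9/7 + L/7 - L*(L + T))
(-4677 + c(-260, -239)) + 293999 = (-4677 + (9/7 - 1*(-239)**2 + (1/7)*(-239) - 1*(-239)*(-260))) + 293999 = (-4677 + (9/7 - 1*57121 - 239/7 - 62140)) + 293999 = (-4677 + (9/7 - 57121 - 239/7 - 62140)) + 293999 = (-4677 - 835057/7) + 293999 = -867796/7 + 293999 = 1190197/7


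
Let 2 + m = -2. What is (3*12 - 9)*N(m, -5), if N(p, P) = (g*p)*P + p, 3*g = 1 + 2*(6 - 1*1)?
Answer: 1872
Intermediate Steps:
m = -4 (m = -2 - 2 = -4)
g = 11/3 (g = (1 + 2*(6 - 1*1))/3 = (1 + 2*(6 - 1))/3 = (1 + 2*5)/3 = (1 + 10)/3 = (⅓)*11 = 11/3 ≈ 3.6667)
N(p, P) = p + 11*P*p/3 (N(p, P) = (11*p/3)*P + p = 11*P*p/3 + p = p + 11*P*p/3)
(3*12 - 9)*N(m, -5) = (3*12 - 9)*((⅓)*(-4)*(3 + 11*(-5))) = (36 - 9)*((⅓)*(-4)*(3 - 55)) = 27*((⅓)*(-4)*(-52)) = 27*(208/3) = 1872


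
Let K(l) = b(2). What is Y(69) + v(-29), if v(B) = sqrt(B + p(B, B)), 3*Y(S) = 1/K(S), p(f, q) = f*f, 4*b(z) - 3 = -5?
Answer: -2/3 + 2*sqrt(203) ≈ 27.829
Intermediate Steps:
b(z) = -1/2 (b(z) = 3/4 + (1/4)*(-5) = 3/4 - 5/4 = -1/2)
K(l) = -1/2
p(f, q) = f**2
Y(S) = -2/3 (Y(S) = 1/(3*(-1/2)) = (1/3)*(-2) = -2/3)
v(B) = sqrt(B + B**2)
Y(69) + v(-29) = -2/3 + sqrt(-29*(1 - 29)) = -2/3 + sqrt(-29*(-28)) = -2/3 + sqrt(812) = -2/3 + 2*sqrt(203)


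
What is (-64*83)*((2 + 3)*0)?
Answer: 0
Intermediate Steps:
(-64*83)*((2 + 3)*0) = -26560*0 = -5312*0 = 0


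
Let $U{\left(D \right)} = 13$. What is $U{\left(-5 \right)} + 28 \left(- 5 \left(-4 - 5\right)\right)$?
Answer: $1273$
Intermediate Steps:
$U{\left(-5 \right)} + 28 \left(- 5 \left(-4 - 5\right)\right) = 13 + 28 \left(- 5 \left(-4 - 5\right)\right) = 13 + 28 \left(\left(-5\right) \left(-9\right)\right) = 13 + 28 \cdot 45 = 13 + 1260 = 1273$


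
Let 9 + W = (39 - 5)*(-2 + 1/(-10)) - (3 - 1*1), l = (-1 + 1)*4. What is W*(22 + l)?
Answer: -9064/5 ≈ -1812.8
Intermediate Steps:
l = 0 (l = 0*4 = 0)
W = -412/5 (W = -9 + ((39 - 5)*(-2 + 1/(-10)) - (3 - 1*1)) = -9 + (34*(-2 - ⅒) - (3 - 1)) = -9 + (34*(-21/10) - 1*2) = -9 + (-357/5 - 2) = -9 - 367/5 = -412/5 ≈ -82.400)
W*(22 + l) = -412*(22 + 0)/5 = -412/5*22 = -9064/5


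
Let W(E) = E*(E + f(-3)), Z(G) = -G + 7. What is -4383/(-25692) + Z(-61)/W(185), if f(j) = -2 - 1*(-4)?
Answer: 3007391/17427740 ≈ 0.17256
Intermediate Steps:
f(j) = 2 (f(j) = -2 + 4 = 2)
Z(G) = 7 - G
W(E) = E*(2 + E) (W(E) = E*(E + 2) = E*(2 + E))
-4383/(-25692) + Z(-61)/W(185) = -4383/(-25692) + (7 - 1*(-61))/((185*(2 + 185))) = -4383*(-1/25692) + (7 + 61)/((185*187)) = 1461/8564 + 68/34595 = 1461/8564 + 68*(1/34595) = 1461/8564 + 4/2035 = 3007391/17427740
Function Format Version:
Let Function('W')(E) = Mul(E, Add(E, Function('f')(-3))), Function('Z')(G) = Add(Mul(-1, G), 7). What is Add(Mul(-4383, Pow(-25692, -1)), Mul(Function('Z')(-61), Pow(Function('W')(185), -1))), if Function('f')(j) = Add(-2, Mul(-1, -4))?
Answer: Rational(3007391, 17427740) ≈ 0.17256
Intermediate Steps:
Function('f')(j) = 2 (Function('f')(j) = Add(-2, 4) = 2)
Function('Z')(G) = Add(7, Mul(-1, G))
Function('W')(E) = Mul(E, Add(2, E)) (Function('W')(E) = Mul(E, Add(E, 2)) = Mul(E, Add(2, E)))
Add(Mul(-4383, Pow(-25692, -1)), Mul(Function('Z')(-61), Pow(Function('W')(185), -1))) = Add(Mul(-4383, Pow(-25692, -1)), Mul(Add(7, Mul(-1, -61)), Pow(Mul(185, Add(2, 185)), -1))) = Add(Mul(-4383, Rational(-1, 25692)), Mul(Add(7, 61), Pow(Mul(185, 187), -1))) = Add(Rational(1461, 8564), Mul(68, Pow(34595, -1))) = Add(Rational(1461, 8564), Mul(68, Rational(1, 34595))) = Add(Rational(1461, 8564), Rational(4, 2035)) = Rational(3007391, 17427740)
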